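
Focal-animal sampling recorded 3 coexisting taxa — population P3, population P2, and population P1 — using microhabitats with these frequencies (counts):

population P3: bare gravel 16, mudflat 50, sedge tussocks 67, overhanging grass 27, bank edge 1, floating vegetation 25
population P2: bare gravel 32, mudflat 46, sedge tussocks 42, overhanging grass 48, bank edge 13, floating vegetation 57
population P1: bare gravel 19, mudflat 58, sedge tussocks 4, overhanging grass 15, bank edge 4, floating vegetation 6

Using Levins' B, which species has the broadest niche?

population P2

Proportions for population P3 (n=186): 16/186=0.0860, 50/186=0.2688, 67/186=0.3602, 27/186=0.1452, 1/186=0.0054, 25/186=0.1344
Proportions for population P2 (n=238): 32/238=0.1345, 46/238=0.1933, 42/238=0.1765, 48/238=0.2017, 13/238=0.0546, 57/238=0.2395
Proportions for population P1 (n=106): 19/106=0.1792, 58/106=0.5472, 4/106=0.0377, 15/106=0.1415, 4/106=0.0377, 6/106=0.0566
Σp_P3ᵢ² = 0.0860² + 0.2688² + 0.3602² + 0.1452² + 0.0054² + 0.1344² = 0.007396 + 0.072253 + 0.129744 + 0.021083 + 0.000029 + 0.018063 = 0.248568
B_P3 = 1 / 0.248568 = 4.0230
Σp_P2ᵢ² = 0.1345² + 0.1933² + 0.1765² + 0.2017² + 0.0546² + 0.2395² = 0.018090 + 0.037365 + 0.031152 + 0.040683 + 0.002981 + 0.057360 = 0.187631
B_P2 = 1 / 0.187631 = 5.3296
Σp_P1ᵢ² = 0.1792² + 0.5472² + 0.0377² + 0.1415² + 0.0377² + 0.0566² = 0.032113 + 0.299428 + 0.001421 + 0.020022 + 0.001421 + 0.003204 = 0.357609
B_P1 = 1 / 0.357609 = 2.7964
Highest B → broadest niche (most generalist): population P2 (B = 5.33).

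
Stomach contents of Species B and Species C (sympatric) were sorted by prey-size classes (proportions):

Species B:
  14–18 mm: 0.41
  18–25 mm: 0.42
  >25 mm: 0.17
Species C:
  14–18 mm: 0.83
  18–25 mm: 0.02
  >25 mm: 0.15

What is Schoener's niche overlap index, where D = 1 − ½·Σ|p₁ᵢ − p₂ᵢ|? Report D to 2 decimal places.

Σ|p₁ᵢ − p₂ᵢ| = 0.42 + 0.40 + 0.02 = 0.84
D = 1 − ½ × 0.84 = 1 − 0.420 = 0.5800

0.58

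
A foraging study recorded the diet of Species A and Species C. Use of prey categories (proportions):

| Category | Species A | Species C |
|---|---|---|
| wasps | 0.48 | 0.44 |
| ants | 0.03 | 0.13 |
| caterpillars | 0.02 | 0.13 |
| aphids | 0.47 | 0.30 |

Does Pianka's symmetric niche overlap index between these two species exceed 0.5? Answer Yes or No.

Yes

Σ p₁ᵢp₂ᵢ = 0.2112 + 0.0039 + 0.0026 + 0.1410 = 0.3587
Σp_1ᵢ² = 0.48² + 0.03² + 0.02² + 0.47² = 0.2304 + 0.0009 + 0.0004 + 0.2209 = 0.4526
Σp_2ᵢ² = 0.44² + 0.13² + 0.13² + 0.30² = 0.1936 + 0.0169 + 0.0169 + 0.0900 = 0.3174
O = 0.3587 / √(0.4526 × 0.3174) = 0.3587 / 0.37902 = 0.9464
O = 0.9464 > 0.5 → Yes.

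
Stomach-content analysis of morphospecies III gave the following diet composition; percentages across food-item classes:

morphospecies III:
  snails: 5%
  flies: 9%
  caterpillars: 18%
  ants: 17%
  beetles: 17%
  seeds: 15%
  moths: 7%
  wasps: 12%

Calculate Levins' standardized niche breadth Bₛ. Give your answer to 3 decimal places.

Convert percentages to proportions (divide by 100).
Σpᵢ² = 0.05² + 0.09² + 0.18² + 0.17² + 0.17² + 0.15² + 0.07² + 0.12² = 0.0025 + 0.0081 + 0.0324 + 0.0289 + 0.0289 + 0.0225 + 0.0049 + 0.0144 = 0.1426
B = 1 / 0.1426 = 7.01262
Bₛ = (B − 1)/(n − 1) = (7.01262 − 1)/(8 − 1) = 6.01262/7 = 0.85895

0.859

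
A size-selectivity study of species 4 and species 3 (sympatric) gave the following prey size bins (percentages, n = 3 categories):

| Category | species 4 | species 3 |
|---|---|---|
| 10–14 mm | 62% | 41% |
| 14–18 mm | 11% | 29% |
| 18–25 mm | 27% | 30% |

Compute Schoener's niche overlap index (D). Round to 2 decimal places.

Convert percentages to proportions (divide by 100).
Σ|p₁ᵢ − p₂ᵢ| = 0.21 + 0.18 + 0.03 = 0.42
D = 1 − ½ × 0.42 = 1 − 0.210 = 0.7900

0.79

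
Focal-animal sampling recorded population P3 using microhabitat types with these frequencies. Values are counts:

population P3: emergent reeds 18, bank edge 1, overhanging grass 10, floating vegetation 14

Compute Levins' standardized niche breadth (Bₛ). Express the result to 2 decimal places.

0.66

Proportions for population P3 (n=43): 18/43=0.4186, 1/43=0.0233, 10/43=0.2326, 14/43=0.3256
Σpᵢ² = 0.4186² + 0.0233² + 0.2326² + 0.3256² = 0.175226 + 0.000543 + 0.054103 + 0.106015 = 0.335887
B = 1 / 0.335887 = 2.9772
Bₛ = (B − 1)/(n − 1) = (2.9772 − 1)/(4 − 1) = 1.9772/3 = 0.6591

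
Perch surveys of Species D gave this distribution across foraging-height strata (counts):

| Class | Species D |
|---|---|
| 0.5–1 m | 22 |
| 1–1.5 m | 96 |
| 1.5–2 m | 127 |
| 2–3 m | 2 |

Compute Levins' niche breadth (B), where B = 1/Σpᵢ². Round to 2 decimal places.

2.36

Proportions for Species D (n=247): 22/247=0.0891, 96/247=0.3887, 127/247=0.5142, 2/247=0.0081
Σpᵢ² = 0.0891² + 0.3887² + 0.5142² + 0.0081² = 0.007939 + 0.151088 + 0.264402 + 0.000066 = 0.423495
B = 1 / 0.423495 = 2.3613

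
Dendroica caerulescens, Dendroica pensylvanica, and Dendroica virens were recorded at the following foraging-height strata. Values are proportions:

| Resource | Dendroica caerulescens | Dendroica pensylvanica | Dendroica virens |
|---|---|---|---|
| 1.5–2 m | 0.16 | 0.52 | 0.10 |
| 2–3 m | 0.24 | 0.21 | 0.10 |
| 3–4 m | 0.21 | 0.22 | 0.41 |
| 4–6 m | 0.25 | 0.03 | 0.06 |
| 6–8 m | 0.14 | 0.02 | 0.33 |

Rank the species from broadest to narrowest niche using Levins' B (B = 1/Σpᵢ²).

Dendroica caerulescens > Dendroica virens > Dendroica pensylvanica

Σp_caerᵢ² = 0.16² + 0.24² + 0.21² + 0.25² + 0.14² = 0.0256 + 0.0576 + 0.0441 + 0.0625 + 0.0196 = 0.2094
B_caer = 1 / 0.2094 = 4.7755
Σp_pensᵢ² = 0.52² + 0.21² + 0.22² + 0.03² + 0.02² = 0.2704 + 0.0441 + 0.0484 + 0.0009 + 0.0004 = 0.3642
B_pens = 1 / 0.3642 = 2.7457
Σp_vireᵢ² = 0.10² + 0.10² + 0.41² + 0.06² + 0.33² = 0.0100 + 0.0100 + 0.1681 + 0.0036 + 0.1089 = 0.3006
B_vire = 1 / 0.3006 = 3.3267
Ranking by B (broadest → narrowest): Dendroica caerulescens (4.78) > Dendroica virens (3.33) > Dendroica pensylvanica (2.75)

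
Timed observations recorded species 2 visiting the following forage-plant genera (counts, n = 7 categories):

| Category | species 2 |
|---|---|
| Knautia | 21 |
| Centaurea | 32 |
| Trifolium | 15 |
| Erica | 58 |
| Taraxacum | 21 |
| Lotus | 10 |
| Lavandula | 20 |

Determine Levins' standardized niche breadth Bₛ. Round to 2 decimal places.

0.70

Proportions for species 2 (n=177): 21/177=0.1186, 32/177=0.1808, 15/177=0.0847, 58/177=0.3277, 21/177=0.1186, 10/177=0.0565, 20/177=0.1130
Σpᵢ² = 0.1186² + 0.1808² + 0.0847² + 0.3277² + 0.1186² + 0.0565² + 0.1130² = 0.014066 + 0.032689 + 0.007174 + 0.107387 + 0.014066 + 0.003192 + 0.012769 = 0.191343
B = 1 / 0.191343 = 5.2262
Bₛ = (B − 1)/(n − 1) = (5.2262 − 1)/(7 − 1) = 4.2262/6 = 0.7044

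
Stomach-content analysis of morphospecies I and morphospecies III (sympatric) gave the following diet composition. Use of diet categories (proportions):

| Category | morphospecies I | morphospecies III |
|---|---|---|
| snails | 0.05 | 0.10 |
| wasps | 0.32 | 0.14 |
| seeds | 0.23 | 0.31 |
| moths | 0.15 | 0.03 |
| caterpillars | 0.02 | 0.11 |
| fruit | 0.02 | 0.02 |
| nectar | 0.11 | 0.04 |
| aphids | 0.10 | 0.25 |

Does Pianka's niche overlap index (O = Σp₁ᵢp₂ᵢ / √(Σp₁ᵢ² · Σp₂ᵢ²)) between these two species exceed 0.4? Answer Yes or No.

Yes

Σ p₁ᵢp₂ᵢ = 0.0050 + 0.0448 + 0.0713 + 0.0045 + 0.0022 + 0.0004 + 0.0044 + 0.0250 = 0.1576
Σp_1ᵢ² = 0.05² + 0.32² + 0.23² + 0.15² + 0.02² + 0.02² + 0.11² + 0.10² = 0.0025 + 0.1024 + 0.0529 + 0.0225 + 0.0004 + 0.0004 + 0.0121 + 0.0100 = 0.2032
Σp_2ᵢ² = 0.10² + 0.14² + 0.31² + 0.03² + 0.11² + 0.02² + 0.04² + 0.25² = 0.0100 + 0.0196 + 0.0961 + 0.0009 + 0.0121 + 0.0004 + 0.0016 + 0.0625 = 0.2032
O = 0.1576 / √(0.2032 × 0.2032) = 0.1576 / 0.20320 = 0.7756
O = 0.7756 > 0.4 → Yes.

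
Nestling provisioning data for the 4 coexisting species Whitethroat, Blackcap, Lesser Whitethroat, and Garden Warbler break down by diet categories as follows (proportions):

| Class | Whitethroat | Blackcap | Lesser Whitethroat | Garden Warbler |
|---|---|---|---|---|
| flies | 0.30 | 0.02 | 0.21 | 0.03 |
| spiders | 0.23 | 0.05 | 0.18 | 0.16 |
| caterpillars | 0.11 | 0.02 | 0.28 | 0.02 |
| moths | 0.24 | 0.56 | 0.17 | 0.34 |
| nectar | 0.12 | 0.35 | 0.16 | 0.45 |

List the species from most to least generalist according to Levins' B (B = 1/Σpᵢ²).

Σp_Whitᵢ² = 0.30² + 0.23² + 0.11² + 0.24² + 0.12² = 0.0900 + 0.0529 + 0.0121 + 0.0576 + 0.0144 = 0.2270
B_Whit = 1 / 0.2270 = 4.4053
Σp_Blacᵢ² = 0.02² + 0.05² + 0.02² + 0.56² + 0.35² = 0.0004 + 0.0025 + 0.0004 + 0.3136 + 0.1225 = 0.4394
B_Blac = 1 / 0.4394 = 2.2758
Σp_Lessᵢ² = 0.21² + 0.18² + 0.28² + 0.17² + 0.16² = 0.0441 + 0.0324 + 0.0784 + 0.0289 + 0.0256 = 0.2094
B_Less = 1 / 0.2094 = 4.7755
Σp_Gardᵢ² = 0.03² + 0.16² + 0.02² + 0.34² + 0.45² = 0.0009 + 0.0256 + 0.0004 + 0.1156 + 0.2025 = 0.3450
B_Gard = 1 / 0.3450 = 2.8986
Ranking by B (broadest → narrowest): Lesser Whitethroat (4.78) > Whitethroat (4.41) > Garden Warbler (2.90) > Blackcap (2.28)

Lesser Whitethroat > Whitethroat > Garden Warbler > Blackcap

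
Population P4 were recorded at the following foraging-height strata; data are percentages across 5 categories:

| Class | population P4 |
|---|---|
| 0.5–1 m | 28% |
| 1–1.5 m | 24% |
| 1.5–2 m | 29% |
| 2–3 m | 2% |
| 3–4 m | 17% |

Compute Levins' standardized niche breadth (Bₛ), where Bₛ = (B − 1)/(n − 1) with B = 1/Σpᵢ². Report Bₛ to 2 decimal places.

Convert percentages to proportions (divide by 100).
Σpᵢ² = 0.28² + 0.24² + 0.29² + 0.02² + 0.17² = 0.0784 + 0.0576 + 0.0841 + 0.0004 + 0.0289 = 0.2494
B = 1 / 0.2494 = 4.0096
Bₛ = (B − 1)/(n − 1) = (4.0096 − 1)/(5 − 1) = 3.0096/4 = 0.7524

0.75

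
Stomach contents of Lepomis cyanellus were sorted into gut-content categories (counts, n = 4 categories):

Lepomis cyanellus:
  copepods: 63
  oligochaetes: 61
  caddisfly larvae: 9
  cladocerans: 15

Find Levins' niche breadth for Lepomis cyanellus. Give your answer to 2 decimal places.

2.74

Proportions for Lepomis cyanellus (n=148): 63/148=0.4257, 61/148=0.4122, 9/148=0.0608, 15/148=0.1014
Σpᵢ² = 0.4257² + 0.4122² + 0.0608² + 0.1014² = 0.181220 + 0.169909 + 0.003697 + 0.010282 = 0.365108
B = 1 / 0.365108 = 2.7389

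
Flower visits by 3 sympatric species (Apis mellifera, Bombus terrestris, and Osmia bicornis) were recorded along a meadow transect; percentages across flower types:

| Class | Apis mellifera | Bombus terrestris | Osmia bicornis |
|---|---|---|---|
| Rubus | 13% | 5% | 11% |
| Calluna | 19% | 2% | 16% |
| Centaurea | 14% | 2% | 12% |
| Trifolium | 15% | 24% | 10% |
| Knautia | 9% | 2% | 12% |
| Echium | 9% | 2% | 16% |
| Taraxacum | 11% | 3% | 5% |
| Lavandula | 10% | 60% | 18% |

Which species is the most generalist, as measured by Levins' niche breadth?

Convert percentages to proportions (divide by 100).
Σp_mellᵢ² = 0.13² + 0.19² + 0.14² + 0.15² + 0.09² + 0.09² + 0.11² + 0.10² = 0.0169 + 0.0361 + 0.0196 + 0.0225 + 0.0081 + 0.0081 + 0.0121 + 0.0100 = 0.1334
B_mell = 1 / 0.1334 = 7.4963
Σp_terrᵢ² = 0.05² + 0.02² + 0.02² + 0.24² + 0.02² + 0.02² + 0.03² + 0.60² = 0.0025 + 0.0004 + 0.0004 + 0.0576 + 0.0004 + 0.0004 + 0.0009 + 0.3600 = 0.4226
B_terr = 1 / 0.4226 = 2.3663
Σp_bicoᵢ² = 0.11² + 0.16² + 0.12² + 0.10² + 0.12² + 0.16² + 0.05² + 0.18² = 0.0121 + 0.0256 + 0.0144 + 0.0100 + 0.0144 + 0.0256 + 0.0025 + 0.0324 = 0.1370
B_bico = 1 / 0.1370 = 7.2993
Highest B → broadest niche (most generalist): Apis mellifera (B = 7.50).

Apis mellifera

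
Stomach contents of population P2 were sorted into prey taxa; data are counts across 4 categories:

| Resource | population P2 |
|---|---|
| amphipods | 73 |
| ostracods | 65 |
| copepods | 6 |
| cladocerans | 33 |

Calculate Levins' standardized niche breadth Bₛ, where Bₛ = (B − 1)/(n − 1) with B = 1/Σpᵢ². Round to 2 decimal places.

0.64

Proportions for population P2 (n=177): 73/177=0.4124, 65/177=0.3672, 6/177=0.0339, 33/177=0.1864
Σpᵢ² = 0.4124² + 0.3672² + 0.0339² + 0.1864² = 0.170074 + 0.134836 + 0.001149 + 0.034745 = 0.340804
B = 1 / 0.340804 = 2.9342
Bₛ = (B − 1)/(n − 1) = (2.9342 − 1)/(4 − 1) = 1.9342/3 = 0.6447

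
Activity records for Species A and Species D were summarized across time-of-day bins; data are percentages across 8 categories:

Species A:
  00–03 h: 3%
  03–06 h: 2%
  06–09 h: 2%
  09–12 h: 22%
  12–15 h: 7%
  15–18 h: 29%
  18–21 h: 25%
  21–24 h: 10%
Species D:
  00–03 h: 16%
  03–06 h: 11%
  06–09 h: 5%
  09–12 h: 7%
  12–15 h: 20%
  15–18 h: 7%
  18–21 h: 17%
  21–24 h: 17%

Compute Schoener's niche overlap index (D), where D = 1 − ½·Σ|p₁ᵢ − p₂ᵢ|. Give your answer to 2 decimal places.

0.55

Convert percentages to proportions (divide by 100).
Σ|p₁ᵢ − p₂ᵢ| = 0.13 + 0.09 + 0.03 + 0.15 + 0.13 + 0.22 + 0.08 + 0.07 = 0.90
D = 1 − ½ × 0.90 = 1 − 0.450 = 0.5500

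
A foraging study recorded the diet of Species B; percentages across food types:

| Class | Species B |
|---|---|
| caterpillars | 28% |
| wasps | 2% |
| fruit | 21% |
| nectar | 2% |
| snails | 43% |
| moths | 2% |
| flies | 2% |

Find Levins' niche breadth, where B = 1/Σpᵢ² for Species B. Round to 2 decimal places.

Convert percentages to proportions (divide by 100).
Σpᵢ² = 0.28² + 0.02² + 0.21² + 0.02² + 0.43² + 0.02² + 0.02² = 0.0784 + 0.0004 + 0.0441 + 0.0004 + 0.1849 + 0.0004 + 0.0004 = 0.3090
B = 1 / 0.3090 = 3.2362

3.24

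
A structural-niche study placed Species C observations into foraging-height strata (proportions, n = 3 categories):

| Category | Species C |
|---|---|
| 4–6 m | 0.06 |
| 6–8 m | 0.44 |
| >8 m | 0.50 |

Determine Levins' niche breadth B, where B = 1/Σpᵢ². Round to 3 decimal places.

Σpᵢ² = 0.06² + 0.44² + 0.50² = 0.0036 + 0.1936 + 0.2500 = 0.4472
B = 1 / 0.4472 = 2.23614

2.236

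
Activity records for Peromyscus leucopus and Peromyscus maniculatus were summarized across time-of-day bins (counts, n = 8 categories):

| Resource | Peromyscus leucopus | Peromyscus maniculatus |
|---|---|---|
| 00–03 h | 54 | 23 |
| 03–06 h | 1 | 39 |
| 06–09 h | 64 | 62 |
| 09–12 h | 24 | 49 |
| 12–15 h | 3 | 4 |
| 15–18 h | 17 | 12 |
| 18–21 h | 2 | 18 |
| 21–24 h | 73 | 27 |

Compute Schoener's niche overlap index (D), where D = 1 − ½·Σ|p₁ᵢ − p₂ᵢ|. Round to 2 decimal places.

Proportions for Peromyscus leucopus (n=238): 54/238=0.2269, 1/238=0.0042, 64/238=0.2689, 24/238=0.1008, 3/238=0.0126, 17/238=0.0714, 2/238=0.0084, 73/238=0.3067
Proportions for Peromyscus maniculatus (n=234): 23/234=0.0983, 39/234=0.1667, 62/234=0.2650, 49/234=0.2094, 4/234=0.0171, 12/234=0.0513, 18/234=0.0769, 27/234=0.1154
Σ|p₁ᵢ − p₂ᵢ| = 0.1286 + 0.1625 + 0.0039 + 0.1086 + 0.0045 + 0.0201 + 0.0685 + 0.1913 = 0.6880
D = 1 − ½ × 0.6880 = 1 − 0.34400 = 0.65600

0.66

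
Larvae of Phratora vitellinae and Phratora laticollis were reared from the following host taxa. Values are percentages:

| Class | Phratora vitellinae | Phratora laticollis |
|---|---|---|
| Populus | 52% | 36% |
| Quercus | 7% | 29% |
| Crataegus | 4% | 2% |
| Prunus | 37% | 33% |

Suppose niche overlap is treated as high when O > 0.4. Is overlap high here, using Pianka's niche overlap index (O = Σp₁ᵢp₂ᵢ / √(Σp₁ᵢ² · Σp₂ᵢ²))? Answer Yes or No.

Convert percentages to proportions (divide by 100).
Σ p₁ᵢp₂ᵢ = 0.1872 + 0.0203 + 0.0008 + 0.1221 = 0.3304
Σp_1ᵢ² = 0.52² + 0.07² + 0.04² + 0.37² = 0.2704 + 0.0049 + 0.0016 + 0.1369 = 0.4138
Σp_2ᵢ² = 0.36² + 0.29² + 0.02² + 0.33² = 0.1296 + 0.0841 + 0.0004 + 0.1089 = 0.3230
O = 0.3304 / √(0.4138 × 0.3230) = 0.3304 / 0.36559 = 0.9037
O = 0.9037 > 0.4 → Yes.

Yes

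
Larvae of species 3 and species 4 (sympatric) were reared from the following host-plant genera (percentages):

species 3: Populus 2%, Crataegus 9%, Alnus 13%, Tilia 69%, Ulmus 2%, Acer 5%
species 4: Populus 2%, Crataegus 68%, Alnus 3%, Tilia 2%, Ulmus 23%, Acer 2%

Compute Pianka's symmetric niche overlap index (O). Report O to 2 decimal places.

0.17

Convert percentages to proportions (divide by 100).
Σ p₁ᵢp₂ᵢ = 0.0004 + 0.0612 + 0.0039 + 0.0138 + 0.0046 + 0.0010 = 0.0849
Σp_1ᵢ² = 0.02² + 0.09² + 0.13² + 0.69² + 0.02² + 0.05² = 0.0004 + 0.0081 + 0.0169 + 0.4761 + 0.0004 + 0.0025 = 0.5044
Σp_2ᵢ² = 0.02² + 0.68² + 0.03² + 0.02² + 0.23² + 0.02² = 0.0004 + 0.4624 + 0.0009 + 0.0004 + 0.0529 + 0.0004 = 0.5174
O = 0.0849 / √(0.5044 × 0.5174) = 0.0849 / 0.51086 = 0.1662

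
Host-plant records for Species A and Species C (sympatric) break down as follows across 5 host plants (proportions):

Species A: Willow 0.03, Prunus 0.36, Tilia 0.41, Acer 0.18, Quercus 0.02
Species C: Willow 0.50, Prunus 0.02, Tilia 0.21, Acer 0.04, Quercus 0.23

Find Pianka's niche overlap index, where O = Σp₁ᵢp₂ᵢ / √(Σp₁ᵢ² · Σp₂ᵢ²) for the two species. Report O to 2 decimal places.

Σ p₁ᵢp₂ᵢ = 0.0150 + 0.0072 + 0.0861 + 0.0072 + 0.0046 = 0.1201
Σp_1ᵢ² = 0.03² + 0.36² + 0.41² + 0.18² + 0.02² = 0.0009 + 0.1296 + 0.1681 + 0.0324 + 0.0004 = 0.3314
Σp_2ᵢ² = 0.50² + 0.02² + 0.21² + 0.04² + 0.23² = 0.2500 + 0.0004 + 0.0441 + 0.0016 + 0.0529 = 0.3490
O = 0.1201 / √(0.3314 × 0.3490) = 0.1201 / 0.34009 = 0.3531

0.35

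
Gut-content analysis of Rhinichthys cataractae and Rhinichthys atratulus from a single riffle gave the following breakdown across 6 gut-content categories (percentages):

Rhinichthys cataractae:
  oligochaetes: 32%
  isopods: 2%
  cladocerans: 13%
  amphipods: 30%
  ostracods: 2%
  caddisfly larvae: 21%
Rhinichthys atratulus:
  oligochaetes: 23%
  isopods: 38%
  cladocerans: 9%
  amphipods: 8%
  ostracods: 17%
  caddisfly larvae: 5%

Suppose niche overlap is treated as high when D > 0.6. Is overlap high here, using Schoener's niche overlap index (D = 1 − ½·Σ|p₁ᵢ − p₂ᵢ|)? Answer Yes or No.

No

Convert percentages to proportions (divide by 100).
Σ|p₁ᵢ − p₂ᵢ| = 0.09 + 0.36 + 0.04 + 0.22 + 0.15 + 0.16 = 1.02
D = 1 − ½ × 1.02 = 1 − 0.510 = 0.4900
D = 0.4900 < 0.6 → No.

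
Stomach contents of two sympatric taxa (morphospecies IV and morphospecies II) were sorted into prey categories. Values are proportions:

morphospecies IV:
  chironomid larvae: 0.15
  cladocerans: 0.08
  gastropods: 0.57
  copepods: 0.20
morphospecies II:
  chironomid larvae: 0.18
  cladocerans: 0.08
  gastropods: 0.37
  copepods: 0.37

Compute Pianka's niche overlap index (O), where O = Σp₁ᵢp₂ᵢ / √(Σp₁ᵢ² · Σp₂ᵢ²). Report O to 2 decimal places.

Σ p₁ᵢp₂ᵢ = 0.0270 + 0.0064 + 0.2109 + 0.0740 = 0.3183
Σp_1ᵢ² = 0.15² + 0.08² + 0.57² + 0.20² = 0.0225 + 0.0064 + 0.3249 + 0.0400 = 0.3938
Σp_2ᵢ² = 0.18² + 0.08² + 0.37² + 0.37² = 0.0324 + 0.0064 + 0.1369 + 0.1369 = 0.3126
O = 0.3183 / √(0.3938 × 0.3126) = 0.3183 / 0.35086 = 0.9072

0.91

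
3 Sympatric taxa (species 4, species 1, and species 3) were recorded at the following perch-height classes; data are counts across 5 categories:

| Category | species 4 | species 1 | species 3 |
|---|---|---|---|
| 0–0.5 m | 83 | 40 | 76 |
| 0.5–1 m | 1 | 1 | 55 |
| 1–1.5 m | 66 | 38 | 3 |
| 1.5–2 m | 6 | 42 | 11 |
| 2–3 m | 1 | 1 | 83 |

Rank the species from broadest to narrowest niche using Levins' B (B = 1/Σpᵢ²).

species 3 > species 1 > species 4

Proportions for species 4 (n=157): 83/157=0.5287, 1/157=0.0064, 66/157=0.4204, 6/157=0.0382, 1/157=0.0064
Proportions for species 1 (n=122): 40/122=0.3279, 1/122=0.0082, 38/122=0.3115, 42/122=0.3443, 1/122=0.0082
Proportions for species 3 (n=228): 76/228=0.3333, 55/228=0.2412, 3/228=0.0132, 11/228=0.0482, 83/228=0.3640
Σp_4ᵢ² = 0.5287² + 0.0064² + 0.4204² + 0.0382² + 0.0064² = 0.279524 + 0.000041 + 0.176736 + 0.001459 + 0.000041 = 0.457801
B_4 = 1 / 0.457801 = 2.1844
Σp_1ᵢ² = 0.3279² + 0.0082² + 0.3115² + 0.3443² + 0.0082² = 0.107518 + 0.000067 + 0.097032 + 0.118542 + 0.000067 = 0.323226
B_1 = 1 / 0.323226 = 3.0938
Σp_3ᵢ² = 0.3333² + 0.2412² + 0.0132² + 0.0482² + 0.3640² = 0.111089 + 0.058177 + 0.000174 + 0.002323 + 0.132496 = 0.304259
B_3 = 1 / 0.304259 = 3.2867
Ranking by B (broadest → narrowest): species 3 (3.29) > species 1 (3.09) > species 4 (2.18)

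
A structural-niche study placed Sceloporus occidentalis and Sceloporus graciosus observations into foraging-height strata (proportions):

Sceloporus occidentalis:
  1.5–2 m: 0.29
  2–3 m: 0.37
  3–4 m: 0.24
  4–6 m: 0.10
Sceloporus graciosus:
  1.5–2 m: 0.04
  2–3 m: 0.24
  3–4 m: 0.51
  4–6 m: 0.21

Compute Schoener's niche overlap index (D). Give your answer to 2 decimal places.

0.62

Σ|p₁ᵢ − p₂ᵢ| = 0.25 + 0.13 + 0.27 + 0.11 = 0.76
D = 1 − ½ × 0.76 = 1 − 0.380 = 0.6200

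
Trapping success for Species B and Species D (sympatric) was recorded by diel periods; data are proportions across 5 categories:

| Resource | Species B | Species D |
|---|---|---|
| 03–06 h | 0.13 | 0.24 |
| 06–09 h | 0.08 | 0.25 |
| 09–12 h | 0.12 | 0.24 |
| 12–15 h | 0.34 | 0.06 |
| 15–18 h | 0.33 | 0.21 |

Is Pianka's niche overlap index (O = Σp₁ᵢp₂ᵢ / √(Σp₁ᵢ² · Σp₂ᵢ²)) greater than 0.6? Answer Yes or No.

Σ p₁ᵢp₂ᵢ = 0.0312 + 0.0200 + 0.0288 + 0.0204 + 0.0693 = 0.1697
Σp_1ᵢ² = 0.13² + 0.08² + 0.12² + 0.34² + 0.33² = 0.0169 + 0.0064 + 0.0144 + 0.1156 + 0.1089 = 0.2622
Σp_2ᵢ² = 0.24² + 0.25² + 0.24² + 0.06² + 0.21² = 0.0576 + 0.0625 + 0.0576 + 0.0036 + 0.0441 = 0.2254
O = 0.1697 / √(0.2622 × 0.2254) = 0.1697 / 0.24310 = 0.6981
O = 0.6981 > 0.6 → Yes.

Yes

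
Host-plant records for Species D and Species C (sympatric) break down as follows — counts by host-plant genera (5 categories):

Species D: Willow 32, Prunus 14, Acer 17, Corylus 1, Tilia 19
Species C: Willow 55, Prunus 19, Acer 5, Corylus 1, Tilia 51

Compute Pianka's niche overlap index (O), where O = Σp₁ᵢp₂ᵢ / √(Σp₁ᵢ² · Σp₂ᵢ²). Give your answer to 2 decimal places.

Proportions for Species D (n=83): 32/83=0.3855, 14/83=0.1687, 17/83=0.2048, 1/83=0.0120, 19/83=0.2289
Proportions for Species C (n=131): 55/131=0.4198, 19/131=0.1450, 5/131=0.0382, 1/131=0.0076, 51/131=0.3893
Σ p₁ᵢp₂ᵢ = 0.161833 + 0.024462 + 0.007823 + 0.000091 + 0.089111 = 0.283320
Σp_1ᵢ² = 0.3855² + 0.1687² + 0.2048² + 0.0120² + 0.2289² = 0.148610 + 0.028460 + 0.041943 + 0.000144 + 0.052395 = 0.271552
Σp_2ᵢ² = 0.4198² + 0.1450² + 0.0382² + 0.0076² + 0.3893² = 0.176232 + 0.021025 + 0.001459 + 0.000058 + 0.151554 = 0.350328
O = 0.283320 / √(0.271552 × 0.350328) = 0.283320 / 0.3084352 = 0.9186

0.92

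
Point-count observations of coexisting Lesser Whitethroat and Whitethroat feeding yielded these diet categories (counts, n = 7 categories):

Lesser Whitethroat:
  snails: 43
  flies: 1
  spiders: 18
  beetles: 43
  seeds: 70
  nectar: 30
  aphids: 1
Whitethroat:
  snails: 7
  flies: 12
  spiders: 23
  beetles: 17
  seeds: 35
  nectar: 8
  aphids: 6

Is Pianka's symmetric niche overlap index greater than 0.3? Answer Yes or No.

Proportions for Lesser Whitethroat (n=206): 43/206=0.2087, 1/206=0.0049, 18/206=0.0874, 43/206=0.2087, 70/206=0.3398, 30/206=0.1456, 1/206=0.0049
Proportions for Whitethroat (n=108): 7/108=0.0648, 12/108=0.1111, 23/108=0.2130, 17/108=0.1574, 35/108=0.3241, 8/108=0.0741, 6/108=0.0556
Σ p₁ᵢp₂ᵢ = 0.013524 + 0.000544 + 0.018616 + 0.032849 + 0.110129 + 0.010789 + 0.000272 = 0.186723
Σp_1ᵢ² = 0.2087² + 0.0049² + 0.0874² + 0.2087² + 0.3398² + 0.1456² + 0.0049² = 0.043556 + 0.000024 + 0.007639 + 0.043556 + 0.115464 + 0.021199 + 0.000024 = 0.231462
Σp_2ᵢ² = 0.0648² + 0.1111² + 0.2130² + 0.1574² + 0.3241² + 0.0741² + 0.0556² = 0.004199 + 0.012343 + 0.045369 + 0.024775 + 0.105041 + 0.005491 + 0.003091 = 0.200309
O = 0.186723 / √(0.231462 × 0.200309) = 0.186723 / 0.2153228 = 0.8672
O = 0.8672 > 0.3 → Yes.

Yes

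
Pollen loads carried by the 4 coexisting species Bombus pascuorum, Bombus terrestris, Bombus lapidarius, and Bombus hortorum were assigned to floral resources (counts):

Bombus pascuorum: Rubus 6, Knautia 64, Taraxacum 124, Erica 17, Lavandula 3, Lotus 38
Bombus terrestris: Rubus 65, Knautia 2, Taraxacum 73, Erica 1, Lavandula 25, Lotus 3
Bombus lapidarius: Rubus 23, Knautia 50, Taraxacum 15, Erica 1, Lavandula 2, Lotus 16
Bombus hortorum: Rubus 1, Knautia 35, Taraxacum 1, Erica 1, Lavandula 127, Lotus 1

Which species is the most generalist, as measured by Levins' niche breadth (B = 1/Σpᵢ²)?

Proportions for Bombus pascuorum (n=252): 6/252=0.0238, 64/252=0.2540, 124/252=0.4921, 17/252=0.0675, 3/252=0.0119, 38/252=0.1508
Proportions for Bombus terrestris (n=169): 65/169=0.3846, 2/169=0.0118, 73/169=0.4320, 1/169=0.0059, 25/169=0.1479, 3/169=0.0178
Proportions for Bombus lapidarius (n=107): 23/107=0.2150, 50/107=0.4673, 15/107=0.1402, 1/107=0.0093, 2/107=0.0187, 16/107=0.1495
Proportions for Bombus hortorum (n=166): 1/166=0.0060, 35/166=0.2108, 1/166=0.0060, 1/166=0.0060, 127/166=0.7651, 1/166=0.0060
Σp_pascᵢ² = 0.0238² + 0.2540² + 0.4921² + 0.0675² + 0.0119² + 0.1508² = 0.000566 + 0.064516 + 0.242162 + 0.004556 + 0.000142 + 0.022741 = 0.334683
B_pasc = 1 / 0.334683 = 2.9879
Σp_terrᵢ² = 0.3846² + 0.0118² + 0.4320² + 0.0059² + 0.1479² + 0.0178² = 0.147917 + 0.000139 + 0.186624 + 0.000035 + 0.021874 + 0.000317 = 0.356906
B_terr = 1 / 0.356906 = 2.8019
Σp_lapiᵢ² = 0.2150² + 0.4673² + 0.1402² + 0.0093² + 0.0187² + 0.1495² = 0.046225 + 0.218369 + 0.019656 + 0.000086 + 0.000350 + 0.022350 = 0.307036
B_lapi = 1 / 0.307036 = 3.2569
Σp_hortᵢ² = 0.0060² + 0.2108² + 0.0060² + 0.0060² + 0.7651² + 0.0060² = 0.000036 + 0.044437 + 0.000036 + 0.000036 + 0.585378 + 0.000036 = 0.629959
B_hort = 1 / 0.629959 = 1.5874
Highest B → broadest niche (most generalist): Bombus lapidarius (B = 3.26).

Bombus lapidarius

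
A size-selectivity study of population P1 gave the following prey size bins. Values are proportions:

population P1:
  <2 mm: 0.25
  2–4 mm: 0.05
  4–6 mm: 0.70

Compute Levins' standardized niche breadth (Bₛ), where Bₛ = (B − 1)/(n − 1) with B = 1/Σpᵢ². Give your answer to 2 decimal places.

Σpᵢ² = 0.25² + 0.05² + 0.70² = 0.0625 + 0.0025 + 0.4900 = 0.5550
B = 1 / 0.5550 = 1.8018
Bₛ = (B − 1)/(n − 1) = (1.8018 − 1)/(3 − 1) = 0.8018/2 = 0.4009

0.40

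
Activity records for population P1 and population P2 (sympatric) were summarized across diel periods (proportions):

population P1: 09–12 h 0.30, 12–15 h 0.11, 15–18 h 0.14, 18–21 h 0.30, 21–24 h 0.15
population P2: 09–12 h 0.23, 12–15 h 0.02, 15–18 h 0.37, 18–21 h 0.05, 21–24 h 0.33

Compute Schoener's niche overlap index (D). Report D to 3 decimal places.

Σ|p₁ᵢ − p₂ᵢ| = 0.07 + 0.09 + 0.23 + 0.25 + 0.18 = 0.82
D = 1 − ½ × 0.82 = 1 − 0.410 = 0.59000

0.590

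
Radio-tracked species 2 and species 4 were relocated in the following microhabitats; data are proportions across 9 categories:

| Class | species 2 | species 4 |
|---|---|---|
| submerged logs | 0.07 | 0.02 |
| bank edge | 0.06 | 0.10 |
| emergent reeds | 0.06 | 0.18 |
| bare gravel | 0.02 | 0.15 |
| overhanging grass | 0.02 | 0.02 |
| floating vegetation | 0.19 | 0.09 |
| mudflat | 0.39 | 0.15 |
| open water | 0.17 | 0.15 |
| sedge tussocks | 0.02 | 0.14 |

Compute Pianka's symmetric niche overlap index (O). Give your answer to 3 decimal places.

Σ p₁ᵢp₂ᵢ = 0.0014 + 0.0060 + 0.0108 + 0.0030 + 0.0004 + 0.0171 + 0.0585 + 0.0255 + 0.0028 = 0.1255
Σp_1ᵢ² = 0.07² + 0.06² + 0.06² + 0.02² + 0.02² + 0.19² + 0.39² + 0.17² + 0.02² = 0.0049 + 0.0036 + 0.0036 + 0.0004 + 0.0004 + 0.0361 + 0.1521 + 0.0289 + 0.0004 = 0.2304
Σp_2ᵢ² = 0.02² + 0.10² + 0.18² + 0.15² + 0.02² + 0.09² + 0.15² + 0.15² + 0.14² = 0.0004 + 0.0100 + 0.0324 + 0.0225 + 0.0004 + 0.0081 + 0.0225 + 0.0225 + 0.0196 = 0.1384
O = 0.1255 / √(0.2304 × 0.1384) = 0.1255 / 0.178570 = 0.70281

0.703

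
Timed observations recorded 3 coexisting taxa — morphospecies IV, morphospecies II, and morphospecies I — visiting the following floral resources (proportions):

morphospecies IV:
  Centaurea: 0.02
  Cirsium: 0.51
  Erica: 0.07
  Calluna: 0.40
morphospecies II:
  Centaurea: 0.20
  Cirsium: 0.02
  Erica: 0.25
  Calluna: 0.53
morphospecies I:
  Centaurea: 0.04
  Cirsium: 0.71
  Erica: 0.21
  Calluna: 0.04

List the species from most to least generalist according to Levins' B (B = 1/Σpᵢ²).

Σp_IVᵢ² = 0.02² + 0.51² + 0.07² + 0.40² = 0.0004 + 0.2601 + 0.0049 + 0.1600 = 0.4254
B_IV = 1 / 0.4254 = 2.3507
Σp_IIᵢ² = 0.20² + 0.02² + 0.25² + 0.53² = 0.0400 + 0.0004 + 0.0625 + 0.2809 = 0.3838
B_II = 1 / 0.3838 = 2.6055
Σp_Iᵢ² = 0.04² + 0.71² + 0.21² + 0.04² = 0.0016 + 0.5041 + 0.0441 + 0.0016 = 0.5514
B_I = 1 / 0.5514 = 1.8136
Ranking by B (broadest → narrowest): morphospecies II (2.61) > morphospecies IV (2.35) > morphospecies I (1.81)

morphospecies II > morphospecies IV > morphospecies I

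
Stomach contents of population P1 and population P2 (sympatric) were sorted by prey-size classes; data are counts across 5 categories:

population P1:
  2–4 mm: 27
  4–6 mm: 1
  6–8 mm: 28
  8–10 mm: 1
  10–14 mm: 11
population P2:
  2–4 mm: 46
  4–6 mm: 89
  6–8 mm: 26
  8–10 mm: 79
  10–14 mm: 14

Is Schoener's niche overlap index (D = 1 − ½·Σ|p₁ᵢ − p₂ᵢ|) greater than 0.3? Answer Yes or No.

Yes

Proportions for population P1 (n=68): 27/68=0.3971, 1/68=0.0147, 28/68=0.4118, 1/68=0.0147, 11/68=0.1618
Proportions for population P2 (n=254): 46/254=0.1811, 89/254=0.3504, 26/254=0.1024, 79/254=0.3110, 14/254=0.0551
Σ|p₁ᵢ − p₂ᵢ| = 0.2160 + 0.3357 + 0.3094 + 0.2963 + 0.1067 = 1.2641
D = 1 − ½ × 1.2641 = 1 − 0.63205 = 0.36795
D = 0.36795 > 0.3 → Yes.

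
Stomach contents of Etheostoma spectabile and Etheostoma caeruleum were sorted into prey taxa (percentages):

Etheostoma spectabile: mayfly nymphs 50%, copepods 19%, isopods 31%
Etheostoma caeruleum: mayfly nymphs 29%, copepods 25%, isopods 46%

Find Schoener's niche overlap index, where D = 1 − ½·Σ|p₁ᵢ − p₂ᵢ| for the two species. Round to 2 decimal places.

Convert percentages to proportions (divide by 100).
Σ|p₁ᵢ − p₂ᵢ| = 0.21 + 0.06 + 0.15 = 0.42
D = 1 − ½ × 0.42 = 1 − 0.210 = 0.7900

0.79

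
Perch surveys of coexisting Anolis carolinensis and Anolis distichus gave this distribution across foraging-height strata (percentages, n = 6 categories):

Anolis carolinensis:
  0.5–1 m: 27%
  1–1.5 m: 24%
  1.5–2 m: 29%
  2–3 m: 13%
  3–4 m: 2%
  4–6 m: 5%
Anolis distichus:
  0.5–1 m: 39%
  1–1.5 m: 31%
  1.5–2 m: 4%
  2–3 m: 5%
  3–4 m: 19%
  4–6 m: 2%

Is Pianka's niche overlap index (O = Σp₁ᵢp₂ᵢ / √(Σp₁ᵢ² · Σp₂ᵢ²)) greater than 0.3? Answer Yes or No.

Convert percentages to proportions (divide by 100).
Σ p₁ᵢp₂ᵢ = 0.1053 + 0.0744 + 0.0116 + 0.0065 + 0.0038 + 0.0010 = 0.2026
Σp_1ᵢ² = 0.27² + 0.24² + 0.29² + 0.13² + 0.02² + 0.05² = 0.0729 + 0.0576 + 0.0841 + 0.0169 + 0.0004 + 0.0025 = 0.2344
Σp_2ᵢ² = 0.39² + 0.31² + 0.04² + 0.05² + 0.19² + 0.02² = 0.1521 + 0.0961 + 0.0016 + 0.0025 + 0.0361 + 0.0004 = 0.2888
O = 0.2026 / √(0.2344 × 0.2888) = 0.2026 / 0.26018 = 0.7787
O = 0.7787 > 0.3 → Yes.

Yes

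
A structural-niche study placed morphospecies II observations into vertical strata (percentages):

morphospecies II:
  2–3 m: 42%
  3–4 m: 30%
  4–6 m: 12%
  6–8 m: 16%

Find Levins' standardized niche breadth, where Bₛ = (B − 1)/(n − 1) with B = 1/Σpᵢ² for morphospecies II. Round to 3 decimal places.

Convert percentages to proportions (divide by 100).
Σpᵢ² = 0.42² + 0.30² + 0.12² + 0.16² = 0.1764 + 0.0900 + 0.0144 + 0.0256 = 0.3064
B = 1 / 0.3064 = 3.26371
Bₛ = (B − 1)/(n − 1) = (3.26371 − 1)/(4 − 1) = 2.26371/3 = 0.75457

0.755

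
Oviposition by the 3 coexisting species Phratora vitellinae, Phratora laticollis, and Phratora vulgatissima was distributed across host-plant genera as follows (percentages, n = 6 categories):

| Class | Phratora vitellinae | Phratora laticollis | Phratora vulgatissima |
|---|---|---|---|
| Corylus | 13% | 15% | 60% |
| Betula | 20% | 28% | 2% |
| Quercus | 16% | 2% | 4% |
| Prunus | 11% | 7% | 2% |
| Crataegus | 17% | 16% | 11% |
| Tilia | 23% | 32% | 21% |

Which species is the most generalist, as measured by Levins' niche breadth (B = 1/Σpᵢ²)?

Convert percentages to proportions (divide by 100).
Σp_viteᵢ² = 0.13² + 0.20² + 0.16² + 0.11² + 0.17² + 0.23² = 0.0169 + 0.0400 + 0.0256 + 0.0121 + 0.0289 + 0.0529 = 0.1764
B_vite = 1 / 0.1764 = 5.6689
Σp_latiᵢ² = 0.15² + 0.28² + 0.02² + 0.07² + 0.16² + 0.32² = 0.0225 + 0.0784 + 0.0004 + 0.0049 + 0.0256 + 0.1024 = 0.2342
B_lati = 1 / 0.2342 = 4.2699
Σp_vulgᵢ² = 0.60² + 0.02² + 0.04² + 0.02² + 0.11² + 0.21² = 0.3600 + 0.0004 + 0.0016 + 0.0004 + 0.0121 + 0.0441 = 0.4186
B_vulg = 1 / 0.4186 = 2.3889
Highest B → broadest niche (most generalist): Phratora vitellinae (B = 5.67).

Phratora vitellinae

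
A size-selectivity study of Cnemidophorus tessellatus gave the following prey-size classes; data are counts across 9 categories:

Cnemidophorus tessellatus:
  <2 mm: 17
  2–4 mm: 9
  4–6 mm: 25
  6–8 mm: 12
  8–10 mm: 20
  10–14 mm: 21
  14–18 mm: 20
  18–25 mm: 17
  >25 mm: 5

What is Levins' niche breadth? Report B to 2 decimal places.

7.91

Proportions for Cnemidophorus tessellatus (n=146): 17/146=0.1164, 9/146=0.0616, 25/146=0.1712, 12/146=0.0822, 20/146=0.1370, 21/146=0.1438, 20/146=0.1370, 17/146=0.1164, 5/146=0.0342
Σpᵢ² = 0.1164² + 0.0616² + 0.1712² + 0.0822² + 0.1370² + 0.1438² + 0.1370² + 0.1164² + 0.0342² = 0.013549 + 0.003795 + 0.029309 + 0.006757 + 0.018769 + 0.020678 + 0.018769 + 0.013549 + 0.001170 = 0.126345
B = 1 / 0.126345 = 7.9148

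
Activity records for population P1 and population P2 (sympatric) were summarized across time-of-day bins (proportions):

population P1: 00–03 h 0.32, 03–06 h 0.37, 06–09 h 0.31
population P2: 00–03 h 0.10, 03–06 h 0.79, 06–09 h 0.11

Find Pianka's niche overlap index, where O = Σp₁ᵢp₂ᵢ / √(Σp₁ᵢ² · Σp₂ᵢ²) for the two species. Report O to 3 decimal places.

Σ p₁ᵢp₂ᵢ = 0.0320 + 0.2923 + 0.0341 = 0.3584
Σp_1ᵢ² = 0.32² + 0.37² + 0.31² = 0.1024 + 0.1369 + 0.0961 = 0.3354
Σp_2ᵢ² = 0.10² + 0.79² + 0.11² = 0.0100 + 0.6241 + 0.0121 = 0.6462
O = 0.3584 / √(0.3354 × 0.6462) = 0.3584 / 0.465549 = 0.76984

0.770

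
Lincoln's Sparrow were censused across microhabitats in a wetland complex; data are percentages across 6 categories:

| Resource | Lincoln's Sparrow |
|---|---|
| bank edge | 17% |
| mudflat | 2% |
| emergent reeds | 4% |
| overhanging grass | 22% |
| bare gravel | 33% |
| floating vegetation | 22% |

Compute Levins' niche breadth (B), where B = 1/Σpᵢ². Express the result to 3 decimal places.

Convert percentages to proportions (divide by 100).
Σpᵢ² = 0.17² + 0.02² + 0.04² + 0.22² + 0.33² + 0.22² = 0.0289 + 0.0004 + 0.0016 + 0.0484 + 0.1089 + 0.0484 = 0.2366
B = 1 / 0.2366 = 4.22654

4.227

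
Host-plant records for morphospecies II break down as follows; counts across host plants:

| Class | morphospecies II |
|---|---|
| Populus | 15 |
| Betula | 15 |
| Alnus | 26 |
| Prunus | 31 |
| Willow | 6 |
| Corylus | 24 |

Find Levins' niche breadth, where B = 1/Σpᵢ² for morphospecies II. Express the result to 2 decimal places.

5.07

Proportions for morphospecies II (n=117): 15/117=0.1282, 15/117=0.1282, 26/117=0.2222, 31/117=0.2650, 6/117=0.0513, 24/117=0.2051
Σpᵢ² = 0.1282² + 0.1282² + 0.2222² + 0.2650² + 0.0513² + 0.2051² = 0.016435 + 0.016435 + 0.049373 + 0.070225 + 0.002632 + 0.042066 = 0.197166
B = 1 / 0.197166 = 5.0719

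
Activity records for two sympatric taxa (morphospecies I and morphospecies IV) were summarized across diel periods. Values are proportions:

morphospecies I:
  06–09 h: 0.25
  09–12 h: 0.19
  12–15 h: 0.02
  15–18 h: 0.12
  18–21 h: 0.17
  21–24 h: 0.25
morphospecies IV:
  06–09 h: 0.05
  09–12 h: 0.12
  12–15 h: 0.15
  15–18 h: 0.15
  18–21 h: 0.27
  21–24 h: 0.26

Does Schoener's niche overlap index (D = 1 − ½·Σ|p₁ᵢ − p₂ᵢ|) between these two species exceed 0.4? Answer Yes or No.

Yes

Σ|p₁ᵢ − p₂ᵢ| = 0.20 + 0.07 + 0.13 + 0.03 + 0.10 + 0.01 = 0.54
D = 1 − ½ × 0.54 = 1 − 0.270 = 0.7300
D = 0.7300 > 0.4 → Yes.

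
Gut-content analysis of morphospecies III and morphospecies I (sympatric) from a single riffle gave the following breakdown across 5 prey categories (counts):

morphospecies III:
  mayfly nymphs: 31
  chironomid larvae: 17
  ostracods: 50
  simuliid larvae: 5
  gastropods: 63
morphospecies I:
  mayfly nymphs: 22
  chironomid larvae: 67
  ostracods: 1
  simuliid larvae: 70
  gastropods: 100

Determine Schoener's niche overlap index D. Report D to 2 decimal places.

0.60

Proportions for morphospecies III (n=166): 31/166=0.1867, 17/166=0.1024, 50/166=0.3012, 5/166=0.0301, 63/166=0.3795
Proportions for morphospecies I (n=260): 22/260=0.0846, 67/260=0.2577, 1/260=0.0038, 70/260=0.2692, 100/260=0.3846
Σ|p₁ᵢ − p₂ᵢ| = 0.1021 + 0.1553 + 0.2974 + 0.2391 + 0.0051 = 0.7990
D = 1 − ½ × 0.7990 = 1 − 0.39950 = 0.60050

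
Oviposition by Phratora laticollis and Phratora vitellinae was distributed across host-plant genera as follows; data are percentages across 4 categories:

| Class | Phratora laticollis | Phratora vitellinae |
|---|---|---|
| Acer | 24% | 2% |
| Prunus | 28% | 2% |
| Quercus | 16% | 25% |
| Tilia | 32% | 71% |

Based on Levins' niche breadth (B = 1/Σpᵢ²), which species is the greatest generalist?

Phratora laticollis

Convert percentages to proportions (divide by 100).
Σp_latiᵢ² = 0.24² + 0.28² + 0.16² + 0.32² = 0.0576 + 0.0784 + 0.0256 + 0.1024 = 0.2640
B_lati = 1 / 0.2640 = 3.7879
Σp_viteᵢ² = 0.02² + 0.02² + 0.25² + 0.71² = 0.0004 + 0.0004 + 0.0625 + 0.5041 = 0.5674
B_vite = 1 / 0.5674 = 1.7624
Highest B → broadest niche (most generalist): Phratora laticollis (B = 3.79).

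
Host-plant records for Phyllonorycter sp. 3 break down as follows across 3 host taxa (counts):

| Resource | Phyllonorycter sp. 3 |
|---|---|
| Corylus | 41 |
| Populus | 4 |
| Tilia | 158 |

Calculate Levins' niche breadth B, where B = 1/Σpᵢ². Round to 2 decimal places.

1.55

Proportions for Phyllonorycter sp. 3 (n=203): 41/203=0.2020, 4/203=0.0197, 158/203=0.7783
Σpᵢ² = 0.2020² + 0.0197² + 0.7783² = 0.040804 + 0.000388 + 0.605751 = 0.646943
B = 1 / 0.646943 = 1.5457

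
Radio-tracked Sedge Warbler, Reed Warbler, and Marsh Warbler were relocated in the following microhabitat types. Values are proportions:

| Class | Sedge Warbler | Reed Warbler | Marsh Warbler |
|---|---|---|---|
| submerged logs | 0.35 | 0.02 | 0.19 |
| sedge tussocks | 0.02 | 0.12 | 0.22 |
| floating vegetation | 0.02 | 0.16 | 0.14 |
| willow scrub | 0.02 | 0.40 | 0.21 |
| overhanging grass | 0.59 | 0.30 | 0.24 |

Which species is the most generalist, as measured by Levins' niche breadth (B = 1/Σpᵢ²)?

Σp_Sedgᵢ² = 0.35² + 0.02² + 0.02² + 0.02² + 0.59² = 0.1225 + 0.0004 + 0.0004 + 0.0004 + 0.3481 = 0.4718
B_Sedg = 1 / 0.4718 = 2.1195
Σp_Reedᵢ² = 0.02² + 0.12² + 0.16² + 0.40² + 0.30² = 0.0004 + 0.0144 + 0.0256 + 0.1600 + 0.0900 = 0.2904
B_Reed = 1 / 0.2904 = 3.4435
Σp_Marsᵢ² = 0.19² + 0.22² + 0.14² + 0.21² + 0.24² = 0.0361 + 0.0484 + 0.0196 + 0.0441 + 0.0576 = 0.2058
B_Mars = 1 / 0.2058 = 4.8591
Highest B → broadest niche (most generalist): Marsh Warbler (B = 4.86).

Marsh Warbler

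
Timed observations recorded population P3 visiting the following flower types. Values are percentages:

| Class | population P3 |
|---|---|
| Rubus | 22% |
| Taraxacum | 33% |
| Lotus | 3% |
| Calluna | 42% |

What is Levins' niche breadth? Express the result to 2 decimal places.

Convert percentages to proportions (divide by 100).
Σpᵢ² = 0.22² + 0.33² + 0.03² + 0.42² = 0.0484 + 0.1089 + 0.0009 + 0.1764 = 0.3346
B = 1 / 0.3346 = 2.9886

2.99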